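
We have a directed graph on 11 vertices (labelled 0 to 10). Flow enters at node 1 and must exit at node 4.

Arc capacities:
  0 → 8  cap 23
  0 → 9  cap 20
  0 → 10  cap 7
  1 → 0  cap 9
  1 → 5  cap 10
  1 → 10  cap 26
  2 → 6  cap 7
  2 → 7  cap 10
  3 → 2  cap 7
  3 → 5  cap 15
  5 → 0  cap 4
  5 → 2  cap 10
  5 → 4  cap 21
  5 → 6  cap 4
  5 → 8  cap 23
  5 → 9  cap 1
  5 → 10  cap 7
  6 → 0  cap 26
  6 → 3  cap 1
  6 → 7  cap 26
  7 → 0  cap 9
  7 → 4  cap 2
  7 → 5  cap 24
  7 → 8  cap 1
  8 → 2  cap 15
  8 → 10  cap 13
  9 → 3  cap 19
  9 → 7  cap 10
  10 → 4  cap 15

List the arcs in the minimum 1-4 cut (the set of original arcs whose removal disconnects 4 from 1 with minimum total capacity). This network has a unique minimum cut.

augment #1: 1→5→4 push 10
augment #2: 1→10→4 push 15
augment #3: 1→0→9→7→4 push 2
augment #4: 1→0→9→3→5→4 push 7
max flow = 34; residual-reachable set from 1 gives S-side
cut edges (S→T): {(1,0), (1,5), (10,4)} total cap 34

Min-cut arcs: {(1,0), (1,5), (10,4)} (total capacity 34)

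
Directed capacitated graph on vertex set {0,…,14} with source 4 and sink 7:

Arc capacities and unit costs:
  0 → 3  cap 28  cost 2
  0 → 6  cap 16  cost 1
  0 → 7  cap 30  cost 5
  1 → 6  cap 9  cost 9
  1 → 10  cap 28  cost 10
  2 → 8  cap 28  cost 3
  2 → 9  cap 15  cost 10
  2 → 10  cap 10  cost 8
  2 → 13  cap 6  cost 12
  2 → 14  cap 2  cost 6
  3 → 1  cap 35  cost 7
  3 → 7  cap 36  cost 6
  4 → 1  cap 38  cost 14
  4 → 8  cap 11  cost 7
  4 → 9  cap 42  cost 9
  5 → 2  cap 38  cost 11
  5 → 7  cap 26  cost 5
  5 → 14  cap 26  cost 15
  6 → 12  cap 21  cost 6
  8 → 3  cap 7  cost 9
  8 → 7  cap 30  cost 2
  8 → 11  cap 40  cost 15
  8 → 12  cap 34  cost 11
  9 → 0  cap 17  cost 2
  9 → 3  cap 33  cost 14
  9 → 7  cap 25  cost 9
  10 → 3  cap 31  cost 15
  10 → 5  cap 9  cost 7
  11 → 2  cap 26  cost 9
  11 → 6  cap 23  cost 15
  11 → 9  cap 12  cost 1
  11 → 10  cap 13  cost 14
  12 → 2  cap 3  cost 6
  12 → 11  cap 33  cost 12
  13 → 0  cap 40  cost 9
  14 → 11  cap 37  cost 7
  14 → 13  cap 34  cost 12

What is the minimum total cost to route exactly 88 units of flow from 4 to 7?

Minimum cost for 88 units: 2340

shortest-cost path #1: 4→8→7 push 11 @ unit cost 9 (adds 99)
shortest-cost path #2: 4→9→0→7 push 17 @ unit cost 16 (adds 272)
shortest-cost path #3: 4→9→7 push 25 @ unit cost 18 (adds 450)
shortest-cost path #4: 4→1→10→5→7 push 9 @ unit cost 36 (adds 324)
shortest-cost path #5: 4→1→6→12→2→8→7 push 3 @ unit cost 40 (adds 120)
shortest-cost path #6: 4→1→10→3→7 push 19 @ unit cost 45 (adds 855)
shortest-cost path #7: 4→1→6→12→11→2→8→7 push 4 @ unit cost 55 (adds 220)
total cost = 2340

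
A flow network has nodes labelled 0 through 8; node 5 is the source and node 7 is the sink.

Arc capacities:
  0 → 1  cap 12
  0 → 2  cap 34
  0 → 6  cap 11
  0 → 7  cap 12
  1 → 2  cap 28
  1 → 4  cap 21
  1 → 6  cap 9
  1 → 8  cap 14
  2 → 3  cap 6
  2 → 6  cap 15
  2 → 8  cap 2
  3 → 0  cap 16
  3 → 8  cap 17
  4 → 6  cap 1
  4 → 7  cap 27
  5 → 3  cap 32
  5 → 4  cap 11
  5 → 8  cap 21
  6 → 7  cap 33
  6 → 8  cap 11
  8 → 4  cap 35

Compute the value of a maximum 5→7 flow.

augment #1: 5→4→7 bottleneck 11, total now 11
augment #2: 5→3→0→7 bottleneck 12, total now 23
augment #3: 5→8→4→7 bottleneck 16, total now 39
augment #4: 5→3→0→6→7 bottleneck 4, total now 43
augment #5: 5→8→4→6→7 bottleneck 1, total now 44

Maximum flow value: 44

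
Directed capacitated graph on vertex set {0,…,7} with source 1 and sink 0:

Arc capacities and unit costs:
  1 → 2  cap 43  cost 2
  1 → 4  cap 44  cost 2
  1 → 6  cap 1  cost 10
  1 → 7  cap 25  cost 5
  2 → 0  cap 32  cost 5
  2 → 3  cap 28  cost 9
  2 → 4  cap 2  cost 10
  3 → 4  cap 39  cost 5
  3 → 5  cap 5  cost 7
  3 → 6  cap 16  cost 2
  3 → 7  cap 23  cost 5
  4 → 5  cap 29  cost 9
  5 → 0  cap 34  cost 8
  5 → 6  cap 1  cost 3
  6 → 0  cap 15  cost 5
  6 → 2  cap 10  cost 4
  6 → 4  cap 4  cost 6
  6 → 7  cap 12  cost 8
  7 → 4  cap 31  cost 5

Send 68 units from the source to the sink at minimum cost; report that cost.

shortest-cost path #1: 1→2→0 push 32 @ unit cost 7 (adds 224)
shortest-cost path #2: 1→6→0 push 1 @ unit cost 15 (adds 15)
shortest-cost path #3: 1→2→3→6→0 push 11 @ unit cost 18 (adds 198)
shortest-cost path #4: 1→4→5→0 push 24 @ unit cost 19 (adds 456)
total cost = 893

Minimum cost for 68 units: 893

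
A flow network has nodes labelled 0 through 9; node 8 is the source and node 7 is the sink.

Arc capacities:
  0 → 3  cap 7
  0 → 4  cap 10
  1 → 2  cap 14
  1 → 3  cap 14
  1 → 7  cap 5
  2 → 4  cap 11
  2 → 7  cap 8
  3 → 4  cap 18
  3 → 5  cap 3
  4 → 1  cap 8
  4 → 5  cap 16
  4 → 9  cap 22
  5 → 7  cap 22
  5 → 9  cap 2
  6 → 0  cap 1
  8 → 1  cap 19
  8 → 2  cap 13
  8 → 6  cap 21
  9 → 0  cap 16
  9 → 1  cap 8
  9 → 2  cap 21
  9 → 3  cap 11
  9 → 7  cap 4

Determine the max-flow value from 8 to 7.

augment #1: 8→1→7 bottleneck 5, total now 5
augment #2: 8→2→7 bottleneck 8, total now 13
augment #3: 8→1→3→5→7 bottleneck 3, total now 16
augment #4: 8→2→4→5→7 bottleneck 5, total now 21
augment #5: 8→1→2→4→5→7 bottleneck 6, total now 27
augment #6: 8→1→3→4→5→7 bottleneck 5, total now 32
augment #7: 8→6→0→4→9→7 bottleneck 1, total now 33

Maximum flow value: 33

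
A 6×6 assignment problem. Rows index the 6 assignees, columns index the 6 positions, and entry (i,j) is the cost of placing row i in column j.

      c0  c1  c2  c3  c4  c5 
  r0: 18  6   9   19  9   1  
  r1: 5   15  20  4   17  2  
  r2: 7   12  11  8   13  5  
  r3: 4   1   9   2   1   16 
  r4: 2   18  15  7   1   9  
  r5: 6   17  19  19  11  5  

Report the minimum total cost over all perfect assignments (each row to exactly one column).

optimal assignment: row0→col5 (cost 1), row1→col3 (cost 4), row2→col2 (cost 11), row3→col1 (cost 1), row4→col4 (cost 1), row5→col0 (cost 6)
total = 1 + 4 + 11 + 1 + 1 + 6 = 24

Minimum assignment cost: 24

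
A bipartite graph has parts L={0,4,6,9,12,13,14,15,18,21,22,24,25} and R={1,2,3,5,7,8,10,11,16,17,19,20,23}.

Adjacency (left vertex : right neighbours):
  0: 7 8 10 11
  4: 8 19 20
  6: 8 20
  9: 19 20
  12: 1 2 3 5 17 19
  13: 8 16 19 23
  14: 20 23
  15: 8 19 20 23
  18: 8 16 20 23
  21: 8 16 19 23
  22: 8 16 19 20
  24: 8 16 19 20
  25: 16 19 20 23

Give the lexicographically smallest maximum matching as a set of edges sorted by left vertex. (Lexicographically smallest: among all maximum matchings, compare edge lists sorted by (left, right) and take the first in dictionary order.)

Lex-smallest maximum matching: {(0,7), (4,8), (6,20), (9,19), (12,1), (13,16), (14,23)}

|M| = 7 (so the lex-smallest maximum matching has 7 edges)
process left vertices in ascending order; for each, take the smallest-labelled available neighbour that still permits 7 edges overall, or leave it unmatched if none does
lex-smallest matching: {0-7, 4-8, 6-20, 9-19, 12-1, 13-16, 14-23}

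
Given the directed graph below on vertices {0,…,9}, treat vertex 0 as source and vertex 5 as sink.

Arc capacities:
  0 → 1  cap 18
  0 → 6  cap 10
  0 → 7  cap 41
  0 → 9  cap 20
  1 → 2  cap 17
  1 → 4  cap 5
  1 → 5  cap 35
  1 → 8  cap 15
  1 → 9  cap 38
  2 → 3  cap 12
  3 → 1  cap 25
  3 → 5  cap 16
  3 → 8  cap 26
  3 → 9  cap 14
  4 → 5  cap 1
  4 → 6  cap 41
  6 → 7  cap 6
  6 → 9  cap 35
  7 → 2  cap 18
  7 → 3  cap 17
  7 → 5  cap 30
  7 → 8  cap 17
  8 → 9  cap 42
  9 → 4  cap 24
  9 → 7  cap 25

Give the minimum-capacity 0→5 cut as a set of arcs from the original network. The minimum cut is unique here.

augment #1: 0→1→5 push 18
augment #2: 0→7→5 push 30
augment #3: 0→7→3→5 push 11
augment #4: 0→9→4→5 push 1
augment #5: 0→6→7→3→5 push 5
augment #6: 0→6→7→3→1→5 push 1
augment #7: 0→9→7→2→3→1→5 push 12
max flow = 78; residual-reachable set from 0 gives S-side
cut edges (S→T): {(0,1), (2,3), (4,5), (7,3), (7,5)} total cap 78

Min-cut arcs: {(0,1), (2,3), (4,5), (7,3), (7,5)} (total capacity 78)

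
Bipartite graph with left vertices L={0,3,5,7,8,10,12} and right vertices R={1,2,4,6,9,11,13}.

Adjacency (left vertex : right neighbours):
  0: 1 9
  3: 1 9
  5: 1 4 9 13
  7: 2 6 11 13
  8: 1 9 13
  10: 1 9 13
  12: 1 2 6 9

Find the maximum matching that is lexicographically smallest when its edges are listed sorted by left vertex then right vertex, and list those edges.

|M| = 6 (so the lex-smallest maximum matching has 6 edges)
process left vertices in ascending order; for each, take the smallest-labelled available neighbour that still permits 6 edges overall, or leave it unmatched if none does
lex-smallest matching: {0-1, 3-9, 5-4, 7-2, 8-13, 12-6}

Lex-smallest maximum matching: {(0,1), (3,9), (5,4), (7,2), (8,13), (12,6)}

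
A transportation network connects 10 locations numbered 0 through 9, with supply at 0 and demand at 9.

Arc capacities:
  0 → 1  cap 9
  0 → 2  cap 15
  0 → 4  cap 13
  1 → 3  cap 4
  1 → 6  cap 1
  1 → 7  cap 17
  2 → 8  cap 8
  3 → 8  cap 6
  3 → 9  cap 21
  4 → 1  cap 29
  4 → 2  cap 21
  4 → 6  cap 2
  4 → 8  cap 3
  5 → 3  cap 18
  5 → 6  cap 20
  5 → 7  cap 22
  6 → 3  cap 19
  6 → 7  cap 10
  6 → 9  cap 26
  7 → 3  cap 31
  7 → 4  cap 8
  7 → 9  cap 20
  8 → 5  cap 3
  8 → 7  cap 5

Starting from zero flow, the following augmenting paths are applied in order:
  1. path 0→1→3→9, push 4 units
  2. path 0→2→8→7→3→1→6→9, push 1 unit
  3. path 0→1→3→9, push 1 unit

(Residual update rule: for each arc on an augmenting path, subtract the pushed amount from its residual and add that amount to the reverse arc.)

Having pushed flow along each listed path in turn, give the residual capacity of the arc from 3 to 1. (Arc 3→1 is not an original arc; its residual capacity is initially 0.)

Residual capacity of (3,1): 4

after path 1 (0→1→3→9, push 4): res(3,1)=4
after path 2 (0→2→8→7→3→1→6→9, push 1): res(3,1)=3
after path 3 (0→1→3→9, push 1): res(3,1)=4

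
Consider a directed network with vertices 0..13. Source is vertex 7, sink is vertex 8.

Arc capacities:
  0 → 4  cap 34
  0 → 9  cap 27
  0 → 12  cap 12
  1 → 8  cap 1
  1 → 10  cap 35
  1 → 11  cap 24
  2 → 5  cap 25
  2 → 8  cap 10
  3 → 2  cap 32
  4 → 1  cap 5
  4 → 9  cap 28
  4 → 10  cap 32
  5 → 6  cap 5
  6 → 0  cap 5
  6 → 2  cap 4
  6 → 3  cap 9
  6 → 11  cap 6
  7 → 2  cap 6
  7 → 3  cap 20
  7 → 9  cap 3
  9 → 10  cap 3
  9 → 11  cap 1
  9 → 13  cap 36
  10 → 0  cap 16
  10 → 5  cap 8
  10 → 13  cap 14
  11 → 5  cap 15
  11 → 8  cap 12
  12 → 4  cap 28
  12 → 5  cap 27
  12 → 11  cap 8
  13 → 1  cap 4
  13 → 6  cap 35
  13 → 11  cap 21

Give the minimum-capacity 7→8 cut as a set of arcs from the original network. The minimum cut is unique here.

augment #1: 7→2→8 push 6
augment #2: 7→3→2→8 push 4
augment #3: 7→9→11→8 push 1
augment #4: 7→9→13→1→8 push 1
augment #5: 7→9→13→11→8 push 1
augment #6: 7→3→2→5→6→11→8 push 5
max flow = 18; residual-reachable set from 7 gives S-side
cut edges (S→T): {(2,8), (5,6), (7,9)} total cap 18

Min-cut arcs: {(2,8), (5,6), (7,9)} (total capacity 18)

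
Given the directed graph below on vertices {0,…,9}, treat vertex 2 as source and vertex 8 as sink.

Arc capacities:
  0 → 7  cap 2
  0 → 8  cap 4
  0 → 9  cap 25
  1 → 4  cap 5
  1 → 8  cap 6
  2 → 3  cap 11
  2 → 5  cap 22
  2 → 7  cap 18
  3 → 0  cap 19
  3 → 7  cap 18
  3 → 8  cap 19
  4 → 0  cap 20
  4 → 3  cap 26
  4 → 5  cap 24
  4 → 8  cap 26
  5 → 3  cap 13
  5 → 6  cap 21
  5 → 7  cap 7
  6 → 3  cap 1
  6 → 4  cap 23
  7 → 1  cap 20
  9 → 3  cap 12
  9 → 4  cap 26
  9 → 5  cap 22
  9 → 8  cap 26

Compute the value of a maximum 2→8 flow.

augment #1: 2→3→8 bottleneck 11, total now 11
augment #2: 2→5→3→8 bottleneck 8, total now 19
augment #3: 2→7→1→8 bottleneck 6, total now 25
augment #4: 2→5→3→0→8 bottleneck 4, total now 29
augment #5: 2→5→6→4→8 bottleneck 10, total now 39
augment #6: 2→7→1→4→8 bottleneck 5, total now 44

Maximum flow value: 44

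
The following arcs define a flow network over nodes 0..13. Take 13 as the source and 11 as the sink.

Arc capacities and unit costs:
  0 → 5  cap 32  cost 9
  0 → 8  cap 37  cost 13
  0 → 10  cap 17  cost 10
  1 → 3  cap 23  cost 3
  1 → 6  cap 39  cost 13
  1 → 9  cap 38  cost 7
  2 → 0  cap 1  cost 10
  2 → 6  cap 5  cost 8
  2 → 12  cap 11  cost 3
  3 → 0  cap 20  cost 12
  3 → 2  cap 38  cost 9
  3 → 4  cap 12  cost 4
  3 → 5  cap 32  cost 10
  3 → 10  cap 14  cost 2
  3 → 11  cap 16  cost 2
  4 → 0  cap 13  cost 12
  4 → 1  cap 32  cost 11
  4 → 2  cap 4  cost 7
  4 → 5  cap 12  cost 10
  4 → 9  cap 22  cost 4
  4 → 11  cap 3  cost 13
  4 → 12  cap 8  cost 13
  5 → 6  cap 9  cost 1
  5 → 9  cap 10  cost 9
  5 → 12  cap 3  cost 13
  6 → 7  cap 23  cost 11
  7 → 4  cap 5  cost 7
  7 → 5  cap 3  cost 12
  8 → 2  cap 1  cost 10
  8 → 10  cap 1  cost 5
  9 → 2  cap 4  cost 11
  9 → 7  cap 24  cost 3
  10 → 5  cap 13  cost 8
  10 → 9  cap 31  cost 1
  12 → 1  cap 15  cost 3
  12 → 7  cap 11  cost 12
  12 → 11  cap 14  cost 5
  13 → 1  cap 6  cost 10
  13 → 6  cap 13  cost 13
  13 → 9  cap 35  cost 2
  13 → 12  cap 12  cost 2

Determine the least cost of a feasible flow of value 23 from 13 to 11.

Minimum cost for 23 units: 289

shortest-cost path #1: 13→12→11 push 12 @ unit cost 7 (adds 84)
shortest-cost path #2: 13→1→3→11 push 6 @ unit cost 15 (adds 90)
shortest-cost path #3: 13→9→2→12→11 push 2 @ unit cost 21 (adds 42)
shortest-cost path #4: 13→9→2→12→1→3→11 push 2 @ unit cost 24 (adds 48)
shortest-cost path #5: 13→9→7→4→11 push 1 @ unit cost 25 (adds 25)
total cost = 289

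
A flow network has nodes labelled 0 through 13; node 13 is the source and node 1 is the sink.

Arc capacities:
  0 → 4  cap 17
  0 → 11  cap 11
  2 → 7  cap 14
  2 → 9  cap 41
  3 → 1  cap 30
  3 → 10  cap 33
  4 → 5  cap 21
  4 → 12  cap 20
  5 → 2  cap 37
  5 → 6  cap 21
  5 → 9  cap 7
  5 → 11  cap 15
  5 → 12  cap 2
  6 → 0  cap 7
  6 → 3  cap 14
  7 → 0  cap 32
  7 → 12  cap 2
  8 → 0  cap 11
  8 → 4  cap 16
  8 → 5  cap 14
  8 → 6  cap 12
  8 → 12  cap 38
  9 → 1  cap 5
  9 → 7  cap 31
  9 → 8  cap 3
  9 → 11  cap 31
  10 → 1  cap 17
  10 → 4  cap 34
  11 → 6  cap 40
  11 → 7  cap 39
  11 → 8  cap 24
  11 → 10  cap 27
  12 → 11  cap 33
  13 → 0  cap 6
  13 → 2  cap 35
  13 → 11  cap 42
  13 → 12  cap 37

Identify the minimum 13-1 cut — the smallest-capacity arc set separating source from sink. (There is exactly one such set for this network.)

Min-cut arcs: {(6,3), (9,1), (10,1)} (total capacity 36)

augment #1: 13→2→9→1 push 5
augment #2: 13→11→10→1 push 17
augment #3: 13→11→6→3→1 push 14
max flow = 36; residual-reachable set from 13 gives S-side
cut edges (S→T): {(6,3), (9,1), (10,1)} total cap 36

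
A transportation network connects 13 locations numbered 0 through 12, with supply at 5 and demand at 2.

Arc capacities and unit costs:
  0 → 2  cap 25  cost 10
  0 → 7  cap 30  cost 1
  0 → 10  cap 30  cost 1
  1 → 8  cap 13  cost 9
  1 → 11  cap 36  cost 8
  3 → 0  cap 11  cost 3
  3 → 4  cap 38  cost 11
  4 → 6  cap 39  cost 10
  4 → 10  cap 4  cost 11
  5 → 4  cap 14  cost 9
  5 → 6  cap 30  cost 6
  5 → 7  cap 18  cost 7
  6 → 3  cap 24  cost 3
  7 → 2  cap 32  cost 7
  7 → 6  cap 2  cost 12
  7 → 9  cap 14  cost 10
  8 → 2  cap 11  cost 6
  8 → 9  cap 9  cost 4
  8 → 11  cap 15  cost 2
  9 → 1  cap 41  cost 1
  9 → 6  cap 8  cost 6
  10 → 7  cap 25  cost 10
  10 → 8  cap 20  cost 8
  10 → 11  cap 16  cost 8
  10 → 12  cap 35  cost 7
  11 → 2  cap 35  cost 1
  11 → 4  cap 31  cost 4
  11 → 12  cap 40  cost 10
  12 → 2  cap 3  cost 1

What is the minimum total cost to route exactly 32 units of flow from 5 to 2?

Minimum cost for 32 units: 556

shortest-cost path #1: 5→7→2 push 18 @ unit cost 14 (adds 252)
shortest-cost path #2: 5→6→3→0→7→2 push 11 @ unit cost 20 (adds 220)
shortest-cost path #3: 5→4→10→12→2 push 3 @ unit cost 28 (adds 84)
total cost = 556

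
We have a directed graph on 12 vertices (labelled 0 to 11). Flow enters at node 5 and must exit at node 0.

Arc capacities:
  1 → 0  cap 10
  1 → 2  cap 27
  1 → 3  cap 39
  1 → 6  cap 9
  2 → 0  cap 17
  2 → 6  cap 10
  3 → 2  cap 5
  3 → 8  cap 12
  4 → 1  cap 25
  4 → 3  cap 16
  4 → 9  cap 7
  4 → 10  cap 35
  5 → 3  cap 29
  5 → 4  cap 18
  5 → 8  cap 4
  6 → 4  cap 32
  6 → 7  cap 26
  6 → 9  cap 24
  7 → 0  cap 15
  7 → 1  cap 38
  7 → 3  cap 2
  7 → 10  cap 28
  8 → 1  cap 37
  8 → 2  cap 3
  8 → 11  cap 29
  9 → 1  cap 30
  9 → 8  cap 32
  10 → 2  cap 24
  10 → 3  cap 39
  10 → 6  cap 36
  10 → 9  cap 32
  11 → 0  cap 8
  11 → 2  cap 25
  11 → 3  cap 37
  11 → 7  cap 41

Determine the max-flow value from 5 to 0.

Maximum flow value: 39

augment #1: 5→3→2→0 bottleneck 5, total now 5
augment #2: 5→4→1→0 bottleneck 10, total now 15
augment #3: 5→8→2→0 bottleneck 3, total now 18
augment #4: 5→8→11→0 bottleneck 1, total now 19
augment #5: 5→3→8→11→0 bottleneck 7, total now 26
augment #6: 5→4→1→2→0 bottleneck 8, total now 34
augment #7: 5→3→8→1→2→0 bottleneck 1, total now 35
augment #8: 5→3→8→11→7→0 bottleneck 4, total now 39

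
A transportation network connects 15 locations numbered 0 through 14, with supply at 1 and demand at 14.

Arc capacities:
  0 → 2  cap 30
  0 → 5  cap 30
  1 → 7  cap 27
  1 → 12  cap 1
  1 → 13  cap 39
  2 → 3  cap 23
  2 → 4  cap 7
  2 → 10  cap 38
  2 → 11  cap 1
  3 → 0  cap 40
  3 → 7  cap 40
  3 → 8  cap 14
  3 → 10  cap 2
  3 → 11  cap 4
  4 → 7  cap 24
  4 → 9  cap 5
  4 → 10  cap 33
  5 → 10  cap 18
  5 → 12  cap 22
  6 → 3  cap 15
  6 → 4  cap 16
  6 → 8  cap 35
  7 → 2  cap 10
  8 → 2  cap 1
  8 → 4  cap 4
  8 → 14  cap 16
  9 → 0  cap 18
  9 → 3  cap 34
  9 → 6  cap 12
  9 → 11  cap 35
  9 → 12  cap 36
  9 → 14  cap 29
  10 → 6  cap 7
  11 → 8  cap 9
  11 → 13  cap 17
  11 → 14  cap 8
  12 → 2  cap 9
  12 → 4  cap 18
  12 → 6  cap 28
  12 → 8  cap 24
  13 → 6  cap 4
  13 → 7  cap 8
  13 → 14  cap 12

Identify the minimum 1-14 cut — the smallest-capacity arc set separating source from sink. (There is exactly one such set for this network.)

augment #1: 1→13→14 push 12
augment #2: 1→12→8→14 push 1
augment #3: 1→7→2→11→14 push 1
augment #4: 1→13→6→8→14 push 4
augment #5: 1→7→2→3→8→14 push 9
max flow = 27; residual-reachable set from 1 gives S-side
cut edges (S→T): {(1,12), (7,2), (13,6), (13,14)} total cap 27

Min-cut arcs: {(1,12), (7,2), (13,6), (13,14)} (total capacity 27)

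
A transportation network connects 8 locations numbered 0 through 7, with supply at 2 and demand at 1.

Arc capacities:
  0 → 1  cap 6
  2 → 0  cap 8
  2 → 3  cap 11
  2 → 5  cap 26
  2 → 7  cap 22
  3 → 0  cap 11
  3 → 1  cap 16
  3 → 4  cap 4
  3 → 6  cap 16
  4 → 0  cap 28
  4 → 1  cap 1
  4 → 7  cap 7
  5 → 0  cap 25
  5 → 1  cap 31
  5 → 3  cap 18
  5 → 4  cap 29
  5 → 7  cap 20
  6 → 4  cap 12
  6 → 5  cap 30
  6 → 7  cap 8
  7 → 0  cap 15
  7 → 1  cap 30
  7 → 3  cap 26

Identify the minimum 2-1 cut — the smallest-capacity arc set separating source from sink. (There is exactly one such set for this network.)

augment #1: 2→0→1 push 6
augment #2: 2→3→1 push 11
augment #3: 2→5→1 push 26
augment #4: 2→7→1 push 22
max flow = 65; residual-reachable set from 2 gives S-side
cut edges (S→T): {(0,1), (2,3), (2,5), (2,7)} total cap 65

Min-cut arcs: {(0,1), (2,3), (2,5), (2,7)} (total capacity 65)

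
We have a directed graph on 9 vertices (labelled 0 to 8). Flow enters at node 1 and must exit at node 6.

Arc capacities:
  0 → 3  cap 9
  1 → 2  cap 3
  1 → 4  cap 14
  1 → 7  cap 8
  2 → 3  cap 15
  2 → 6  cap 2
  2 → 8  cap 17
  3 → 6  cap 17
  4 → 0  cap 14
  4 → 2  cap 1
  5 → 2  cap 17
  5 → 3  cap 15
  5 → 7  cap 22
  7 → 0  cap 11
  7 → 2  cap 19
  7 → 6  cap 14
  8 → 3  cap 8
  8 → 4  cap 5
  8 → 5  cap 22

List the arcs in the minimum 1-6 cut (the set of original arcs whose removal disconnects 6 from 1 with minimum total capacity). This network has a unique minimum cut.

augment #1: 1→2→6 push 2
augment #2: 1→7→6 push 8
augment #3: 1→2→3→6 push 1
augment #4: 1→4→0→3→6 push 9
augment #5: 1→4→2→3→6 push 1
max flow = 21; residual-reachable set from 1 gives S-side
cut edges (S→T): {(0,3), (1,2), (1,7), (4,2)} total cap 21

Min-cut arcs: {(0,3), (1,2), (1,7), (4,2)} (total capacity 21)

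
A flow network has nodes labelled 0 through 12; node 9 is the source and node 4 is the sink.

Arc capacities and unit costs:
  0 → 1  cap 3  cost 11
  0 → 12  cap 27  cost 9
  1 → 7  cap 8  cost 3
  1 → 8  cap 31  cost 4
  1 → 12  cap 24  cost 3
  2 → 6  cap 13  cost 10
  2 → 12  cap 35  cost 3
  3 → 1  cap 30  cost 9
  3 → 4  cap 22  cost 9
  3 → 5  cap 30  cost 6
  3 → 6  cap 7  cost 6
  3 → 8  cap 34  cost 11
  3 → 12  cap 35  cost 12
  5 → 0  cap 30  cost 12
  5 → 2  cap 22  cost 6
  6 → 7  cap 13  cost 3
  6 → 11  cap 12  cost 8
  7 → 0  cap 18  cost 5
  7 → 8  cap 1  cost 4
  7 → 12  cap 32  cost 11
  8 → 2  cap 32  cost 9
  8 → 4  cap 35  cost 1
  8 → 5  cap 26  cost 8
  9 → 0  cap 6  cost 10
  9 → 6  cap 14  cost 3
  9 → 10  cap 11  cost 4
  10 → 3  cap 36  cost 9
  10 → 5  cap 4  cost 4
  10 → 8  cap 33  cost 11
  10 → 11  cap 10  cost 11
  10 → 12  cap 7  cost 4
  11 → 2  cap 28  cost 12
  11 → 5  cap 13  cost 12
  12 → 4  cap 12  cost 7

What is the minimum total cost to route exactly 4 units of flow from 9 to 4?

shortest-cost path #1: 9→6→7→8→4 push 1 @ unit cost 11 (adds 11)
shortest-cost path #2: 9→10→12→4 push 3 @ unit cost 15 (adds 45)
total cost = 56

Minimum cost for 4 units: 56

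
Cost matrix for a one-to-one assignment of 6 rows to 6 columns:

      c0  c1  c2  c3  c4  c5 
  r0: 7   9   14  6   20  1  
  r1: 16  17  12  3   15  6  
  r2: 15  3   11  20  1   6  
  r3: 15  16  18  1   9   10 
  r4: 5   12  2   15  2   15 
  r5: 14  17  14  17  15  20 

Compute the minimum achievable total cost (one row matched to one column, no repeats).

Minimum assignment cost: 32

optimal assignment: row0→col5 (cost 1), row1→col3 (cost 3), row2→col1 (cost 3), row3→col4 (cost 9), row4→col2 (cost 2), row5→col0 (cost 14)
total = 1 + 3 + 3 + 9 + 2 + 14 = 32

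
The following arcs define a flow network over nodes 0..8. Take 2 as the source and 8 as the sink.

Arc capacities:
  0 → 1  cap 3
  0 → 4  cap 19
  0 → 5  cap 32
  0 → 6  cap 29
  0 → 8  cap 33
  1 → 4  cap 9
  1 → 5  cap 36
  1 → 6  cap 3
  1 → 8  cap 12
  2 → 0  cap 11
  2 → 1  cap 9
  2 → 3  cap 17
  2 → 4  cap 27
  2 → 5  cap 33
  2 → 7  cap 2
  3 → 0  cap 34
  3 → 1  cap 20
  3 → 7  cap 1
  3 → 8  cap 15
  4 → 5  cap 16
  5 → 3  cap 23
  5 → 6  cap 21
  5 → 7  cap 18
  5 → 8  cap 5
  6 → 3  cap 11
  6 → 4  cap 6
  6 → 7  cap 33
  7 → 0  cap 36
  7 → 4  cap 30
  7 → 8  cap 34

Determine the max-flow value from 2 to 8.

Maximum flow value: 88

augment #1: 2→0→8 bottleneck 11, total now 11
augment #2: 2→1→8 bottleneck 9, total now 20
augment #3: 2→3→8 bottleneck 15, total now 35
augment #4: 2→5→8 bottleneck 5, total now 40
augment #5: 2→7→8 bottleneck 2, total now 42
augment #6: 2→3→0→8 bottleneck 2, total now 44
augment #7: 2→5→7→8 bottleneck 18, total now 62
augment #8: 2→5→3→0→8 bottleneck 10, total now 72
augment #9: 2→4→5→3→0→8 bottleneck 10, total now 82
augment #10: 2→4→5→3→1→8 bottleneck 3, total now 85
augment #11: 2→4→5→6→7→8 bottleneck 3, total now 88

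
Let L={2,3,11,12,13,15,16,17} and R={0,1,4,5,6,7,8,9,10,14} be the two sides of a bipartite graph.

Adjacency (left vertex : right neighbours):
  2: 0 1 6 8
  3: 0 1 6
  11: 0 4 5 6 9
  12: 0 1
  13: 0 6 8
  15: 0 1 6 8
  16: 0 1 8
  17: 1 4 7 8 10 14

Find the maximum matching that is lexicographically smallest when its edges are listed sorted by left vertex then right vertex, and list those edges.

Lex-smallest maximum matching: {(2,0), (3,1), (11,4), (13,6), (15,8), (17,7)}

|M| = 6 (so the lex-smallest maximum matching has 6 edges)
process left vertices in ascending order; for each, take the smallest-labelled available neighbour that still permits 6 edges overall, or leave it unmatched if none does
lex-smallest matching: {2-0, 3-1, 11-4, 13-6, 15-8, 17-7}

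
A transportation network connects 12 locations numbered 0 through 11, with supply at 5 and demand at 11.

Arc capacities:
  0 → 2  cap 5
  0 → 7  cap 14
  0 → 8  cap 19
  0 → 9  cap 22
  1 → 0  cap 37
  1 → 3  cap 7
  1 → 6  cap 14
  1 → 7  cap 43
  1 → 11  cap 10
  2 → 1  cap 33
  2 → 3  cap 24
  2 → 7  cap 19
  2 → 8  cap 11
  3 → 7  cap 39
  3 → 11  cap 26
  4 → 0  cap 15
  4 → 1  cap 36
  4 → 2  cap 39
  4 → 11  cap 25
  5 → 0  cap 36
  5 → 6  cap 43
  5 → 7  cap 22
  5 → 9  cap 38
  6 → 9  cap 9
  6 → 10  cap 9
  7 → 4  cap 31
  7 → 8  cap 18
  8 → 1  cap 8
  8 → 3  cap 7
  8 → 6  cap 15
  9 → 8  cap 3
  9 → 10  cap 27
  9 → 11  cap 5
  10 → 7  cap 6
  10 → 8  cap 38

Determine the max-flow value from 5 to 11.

augment #1: 5→9→11 bottleneck 5, total now 5
augment #2: 5→7→4→11 bottleneck 22, total now 27
augment #3: 5→0→2→1→11 bottleneck 5, total now 32
augment #4: 5→0→7→4→11 bottleneck 3, total now 35
augment #5: 5→0→8→1→11 bottleneck 5, total now 40
augment #6: 5→0→8→3→11 bottleneck 7, total now 47
augment #7: 5→0→8→1→3→11 bottleneck 3, total now 50
augment #8: 5→0→7→4→1→3→11 bottleneck 4, total now 54
augment #9: 5→0→7→4→2→3→11 bottleneck 2, total now 56

Maximum flow value: 56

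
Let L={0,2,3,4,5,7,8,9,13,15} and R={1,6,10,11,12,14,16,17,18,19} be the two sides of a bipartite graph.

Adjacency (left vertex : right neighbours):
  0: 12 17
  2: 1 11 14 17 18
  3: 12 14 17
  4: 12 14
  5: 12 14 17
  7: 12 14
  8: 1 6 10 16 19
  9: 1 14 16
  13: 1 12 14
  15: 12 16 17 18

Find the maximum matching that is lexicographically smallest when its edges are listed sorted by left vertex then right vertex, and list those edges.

|M| = 8 (so the lex-smallest maximum matching has 8 edges)
process left vertices in ascending order; for each, take the smallest-labelled available neighbour that still permits 8 edges overall, or leave it unmatched if none does
lex-smallest matching: {0-12, 2-11, 3-14, 5-17, 8-6, 9-16, 13-1, 15-18}

Lex-smallest maximum matching: {(0,12), (2,11), (3,14), (5,17), (8,6), (9,16), (13,1), (15,18)}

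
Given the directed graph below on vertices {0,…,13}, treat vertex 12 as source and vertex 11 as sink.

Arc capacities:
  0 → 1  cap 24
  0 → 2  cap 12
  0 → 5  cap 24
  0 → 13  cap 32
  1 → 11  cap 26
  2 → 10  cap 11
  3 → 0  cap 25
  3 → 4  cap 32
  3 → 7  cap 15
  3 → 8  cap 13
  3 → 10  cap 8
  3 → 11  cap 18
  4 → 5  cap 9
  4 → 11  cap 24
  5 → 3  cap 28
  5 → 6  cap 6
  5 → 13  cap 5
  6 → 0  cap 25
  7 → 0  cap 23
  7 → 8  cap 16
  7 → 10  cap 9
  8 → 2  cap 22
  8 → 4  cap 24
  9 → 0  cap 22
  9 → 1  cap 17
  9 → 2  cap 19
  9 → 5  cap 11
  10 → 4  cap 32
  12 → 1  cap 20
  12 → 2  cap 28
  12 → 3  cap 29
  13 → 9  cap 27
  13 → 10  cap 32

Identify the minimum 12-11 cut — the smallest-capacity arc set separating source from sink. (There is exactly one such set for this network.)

Min-cut arcs: {(2,10), (12,1), (12,3)} (total capacity 60)

augment #1: 12→1→11 push 20
augment #2: 12→3→11 push 18
augment #3: 12→3→4→11 push 11
augment #4: 12→2→10→4→11 push 11
max flow = 60; residual-reachable set from 12 gives S-side
cut edges (S→T): {(2,10), (12,1), (12,3)} total cap 60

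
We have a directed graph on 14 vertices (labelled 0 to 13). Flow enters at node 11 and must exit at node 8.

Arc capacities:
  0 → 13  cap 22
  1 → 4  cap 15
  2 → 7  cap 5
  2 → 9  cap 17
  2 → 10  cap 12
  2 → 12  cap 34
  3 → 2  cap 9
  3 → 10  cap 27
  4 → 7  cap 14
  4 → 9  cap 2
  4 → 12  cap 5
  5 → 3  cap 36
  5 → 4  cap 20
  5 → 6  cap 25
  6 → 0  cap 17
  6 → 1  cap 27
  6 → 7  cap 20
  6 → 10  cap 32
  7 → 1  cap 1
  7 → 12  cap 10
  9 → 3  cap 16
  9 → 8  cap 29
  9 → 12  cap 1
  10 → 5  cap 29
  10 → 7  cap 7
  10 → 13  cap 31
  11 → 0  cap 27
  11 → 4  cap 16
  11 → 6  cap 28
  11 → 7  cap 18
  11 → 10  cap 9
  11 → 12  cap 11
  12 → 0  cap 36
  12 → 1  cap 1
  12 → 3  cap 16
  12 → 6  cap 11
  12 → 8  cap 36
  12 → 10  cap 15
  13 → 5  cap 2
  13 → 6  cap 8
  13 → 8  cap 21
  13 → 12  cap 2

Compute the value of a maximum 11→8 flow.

augment #1: 11→12→8 bottleneck 11, total now 11
augment #2: 11→0→13→8 bottleneck 21, total now 32
augment #3: 11→4→9→8 bottleneck 2, total now 34
augment #4: 11→4→12→8 bottleneck 5, total now 39
augment #5: 11→7→12→8 bottleneck 10, total now 49
augment #6: 11→0→13→12→8 bottleneck 1, total now 50
augment #7: 11→10→13→12→8 bottleneck 1, total now 51
augment #8: 11→10→5→3→2→9→8 bottleneck 8, total now 59
augment #9: 11→6→10→5→3→2→9→8 bottleneck 1, total now 60

Maximum flow value: 60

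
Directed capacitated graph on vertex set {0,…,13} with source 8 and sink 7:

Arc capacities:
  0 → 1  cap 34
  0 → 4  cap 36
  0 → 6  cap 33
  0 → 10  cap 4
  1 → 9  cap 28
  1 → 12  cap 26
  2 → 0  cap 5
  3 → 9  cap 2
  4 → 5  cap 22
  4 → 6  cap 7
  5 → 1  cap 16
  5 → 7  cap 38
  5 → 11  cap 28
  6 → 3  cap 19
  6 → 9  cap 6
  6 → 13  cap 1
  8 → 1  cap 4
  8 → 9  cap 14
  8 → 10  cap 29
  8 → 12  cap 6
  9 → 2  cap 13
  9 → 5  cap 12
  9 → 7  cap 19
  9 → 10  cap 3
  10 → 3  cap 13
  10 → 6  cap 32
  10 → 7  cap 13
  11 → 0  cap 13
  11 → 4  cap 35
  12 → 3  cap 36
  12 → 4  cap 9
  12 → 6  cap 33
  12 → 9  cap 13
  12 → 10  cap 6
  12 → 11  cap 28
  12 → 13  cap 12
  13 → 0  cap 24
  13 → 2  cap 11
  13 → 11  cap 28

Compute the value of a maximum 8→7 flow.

augment #1: 8→9→7 bottleneck 14, total now 14
augment #2: 8→10→7 bottleneck 13, total now 27
augment #3: 8→1→9→7 bottleneck 4, total now 31
augment #4: 8→12→9→7 bottleneck 1, total now 32
augment #5: 8→12→4→5→7 bottleneck 5, total now 37
augment #6: 8→10→3→9→5→7 bottleneck 2, total now 39
augment #7: 8→10→6→9→5→7 bottleneck 6, total now 45
augment #8: 8→10→6→13→0→4→5→7 bottleneck 1, total now 46

Maximum flow value: 46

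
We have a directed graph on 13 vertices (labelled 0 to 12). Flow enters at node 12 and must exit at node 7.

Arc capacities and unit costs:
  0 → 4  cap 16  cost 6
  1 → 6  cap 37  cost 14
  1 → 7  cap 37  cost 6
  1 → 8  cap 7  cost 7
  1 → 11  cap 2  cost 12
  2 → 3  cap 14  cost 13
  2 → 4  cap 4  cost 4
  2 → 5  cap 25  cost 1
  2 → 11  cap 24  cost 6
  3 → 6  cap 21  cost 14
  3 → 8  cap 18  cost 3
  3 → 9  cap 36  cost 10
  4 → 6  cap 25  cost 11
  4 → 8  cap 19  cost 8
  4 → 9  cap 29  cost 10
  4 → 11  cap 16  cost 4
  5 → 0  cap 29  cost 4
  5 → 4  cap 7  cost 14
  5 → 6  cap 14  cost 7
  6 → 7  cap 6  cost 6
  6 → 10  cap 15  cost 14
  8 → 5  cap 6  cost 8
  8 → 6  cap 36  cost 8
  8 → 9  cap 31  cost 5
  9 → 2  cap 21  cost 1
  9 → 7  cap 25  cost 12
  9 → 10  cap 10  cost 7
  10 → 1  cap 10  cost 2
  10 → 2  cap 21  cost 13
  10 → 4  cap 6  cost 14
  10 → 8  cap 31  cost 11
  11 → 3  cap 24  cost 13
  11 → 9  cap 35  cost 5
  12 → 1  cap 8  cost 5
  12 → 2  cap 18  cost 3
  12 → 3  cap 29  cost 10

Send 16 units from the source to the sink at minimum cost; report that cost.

shortest-cost path #1: 12→1→7 push 8 @ unit cost 11 (adds 88)
shortest-cost path #2: 12→2→5→6→7 push 6 @ unit cost 17 (adds 102)
shortest-cost path #3: 12→2→11→9→7 push 2 @ unit cost 26 (adds 52)
total cost = 242

Minimum cost for 16 units: 242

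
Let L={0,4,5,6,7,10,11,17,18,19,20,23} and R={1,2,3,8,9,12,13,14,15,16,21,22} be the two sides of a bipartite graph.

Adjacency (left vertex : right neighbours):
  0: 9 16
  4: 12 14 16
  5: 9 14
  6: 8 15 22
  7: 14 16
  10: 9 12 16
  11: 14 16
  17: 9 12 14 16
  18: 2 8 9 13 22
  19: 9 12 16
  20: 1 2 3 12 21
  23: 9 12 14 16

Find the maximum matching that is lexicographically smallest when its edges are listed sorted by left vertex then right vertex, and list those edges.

|M| = 7 (so the lex-smallest maximum matching has 7 edges)
process left vertices in ascending order; for each, take the smallest-labelled available neighbour that still permits 7 edges overall, or leave it unmatched if none does
lex-smallest matching: {0-9, 4-12, 5-14, 6-8, 7-16, 18-2, 20-1}

Lex-smallest maximum matching: {(0,9), (4,12), (5,14), (6,8), (7,16), (18,2), (20,1)}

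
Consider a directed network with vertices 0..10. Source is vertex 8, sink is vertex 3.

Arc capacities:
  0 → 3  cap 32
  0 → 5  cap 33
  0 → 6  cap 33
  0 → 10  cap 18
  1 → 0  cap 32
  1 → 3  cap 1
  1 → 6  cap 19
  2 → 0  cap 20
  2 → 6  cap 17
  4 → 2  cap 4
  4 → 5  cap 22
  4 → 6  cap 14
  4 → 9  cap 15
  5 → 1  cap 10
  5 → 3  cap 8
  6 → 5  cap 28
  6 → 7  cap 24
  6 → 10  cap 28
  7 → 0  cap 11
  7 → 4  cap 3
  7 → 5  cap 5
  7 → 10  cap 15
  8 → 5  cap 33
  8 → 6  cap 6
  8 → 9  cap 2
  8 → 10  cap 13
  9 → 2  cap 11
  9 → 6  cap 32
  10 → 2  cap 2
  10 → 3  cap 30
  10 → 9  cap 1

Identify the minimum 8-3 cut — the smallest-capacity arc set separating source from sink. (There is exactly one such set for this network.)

Min-cut arcs: {(5,1), (5,3), (8,6), (8,9), (8,10)} (total capacity 39)

augment #1: 8→5→3 push 8
augment #2: 8→10→3 push 13
augment #3: 8→5→1→3 push 1
augment #4: 8→6→10→3 push 6
augment #5: 8→5→1→0→3 push 9
augment #6: 8→9→2→0→3 push 2
max flow = 39; residual-reachable set from 8 gives S-side
cut edges (S→T): {(5,1), (5,3), (8,6), (8,9), (8,10)} total cap 39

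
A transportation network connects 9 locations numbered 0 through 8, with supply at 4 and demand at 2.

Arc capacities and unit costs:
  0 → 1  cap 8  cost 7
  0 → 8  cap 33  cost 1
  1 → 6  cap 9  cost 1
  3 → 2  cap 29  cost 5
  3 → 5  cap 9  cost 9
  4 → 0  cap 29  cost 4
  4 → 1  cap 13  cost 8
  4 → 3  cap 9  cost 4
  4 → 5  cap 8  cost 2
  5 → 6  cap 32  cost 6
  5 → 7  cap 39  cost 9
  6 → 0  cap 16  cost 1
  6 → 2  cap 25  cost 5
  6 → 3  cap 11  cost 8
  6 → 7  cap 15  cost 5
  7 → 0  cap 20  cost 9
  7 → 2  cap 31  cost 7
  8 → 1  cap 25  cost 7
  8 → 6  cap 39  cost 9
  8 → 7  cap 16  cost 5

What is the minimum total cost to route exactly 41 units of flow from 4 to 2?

Minimum cost for 41 units: 566

shortest-cost path #1: 4→3→2 push 9 @ unit cost 9 (adds 81)
shortest-cost path #2: 4→5→6→2 push 8 @ unit cost 13 (adds 104)
shortest-cost path #3: 4→1→6→2 push 9 @ unit cost 14 (adds 126)
shortest-cost path #4: 4→0→8→7→2 push 15 @ unit cost 17 (adds 255)
total cost = 566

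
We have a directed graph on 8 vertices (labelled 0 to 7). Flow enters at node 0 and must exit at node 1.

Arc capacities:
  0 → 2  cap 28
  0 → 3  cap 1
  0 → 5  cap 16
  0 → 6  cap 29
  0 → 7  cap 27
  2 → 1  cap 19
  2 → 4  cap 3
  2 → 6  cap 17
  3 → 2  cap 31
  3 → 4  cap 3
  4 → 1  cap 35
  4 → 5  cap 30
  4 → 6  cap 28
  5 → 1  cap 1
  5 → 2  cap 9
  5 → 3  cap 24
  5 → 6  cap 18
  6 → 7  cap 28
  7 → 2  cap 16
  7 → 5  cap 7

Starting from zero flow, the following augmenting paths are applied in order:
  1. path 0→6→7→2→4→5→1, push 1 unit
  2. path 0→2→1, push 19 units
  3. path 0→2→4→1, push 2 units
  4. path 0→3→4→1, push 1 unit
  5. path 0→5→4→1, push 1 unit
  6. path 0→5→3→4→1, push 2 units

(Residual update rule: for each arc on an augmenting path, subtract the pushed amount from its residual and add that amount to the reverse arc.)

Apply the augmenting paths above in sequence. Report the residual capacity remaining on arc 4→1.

after path 1 (0→6→7→2→4→5→1, push 1): res(4,1)=35
after path 2 (0→2→1, push 19): res(4,1)=35
after path 3 (0→2→4→1, push 2): res(4,1)=33
after path 4 (0→3→4→1, push 1): res(4,1)=32
after path 5 (0→5→4→1, push 1): res(4,1)=31
after path 6 (0→5→3→4→1, push 2): res(4,1)=29

Residual capacity of (4,1): 29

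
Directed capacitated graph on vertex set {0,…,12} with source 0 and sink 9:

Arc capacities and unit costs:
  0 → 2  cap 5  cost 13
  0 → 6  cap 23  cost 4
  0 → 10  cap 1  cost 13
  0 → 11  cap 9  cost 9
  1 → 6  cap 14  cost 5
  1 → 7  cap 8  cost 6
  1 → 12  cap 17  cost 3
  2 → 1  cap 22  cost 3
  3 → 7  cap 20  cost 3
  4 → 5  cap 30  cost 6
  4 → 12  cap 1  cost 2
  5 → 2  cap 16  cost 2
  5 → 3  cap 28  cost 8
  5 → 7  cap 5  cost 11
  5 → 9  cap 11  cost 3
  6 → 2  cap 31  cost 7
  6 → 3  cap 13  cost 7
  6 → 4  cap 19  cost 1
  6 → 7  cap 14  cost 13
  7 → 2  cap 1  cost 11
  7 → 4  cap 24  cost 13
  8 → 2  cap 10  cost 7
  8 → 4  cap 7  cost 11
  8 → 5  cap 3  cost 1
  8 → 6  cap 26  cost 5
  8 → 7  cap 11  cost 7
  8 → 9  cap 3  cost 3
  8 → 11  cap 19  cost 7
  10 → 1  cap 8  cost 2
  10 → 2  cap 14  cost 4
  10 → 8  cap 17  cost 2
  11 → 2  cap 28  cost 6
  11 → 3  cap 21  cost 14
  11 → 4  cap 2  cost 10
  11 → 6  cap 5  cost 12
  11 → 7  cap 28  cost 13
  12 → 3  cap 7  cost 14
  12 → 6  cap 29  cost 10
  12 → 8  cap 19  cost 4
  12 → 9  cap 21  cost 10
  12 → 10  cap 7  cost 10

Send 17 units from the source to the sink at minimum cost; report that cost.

Minimum cost for 17 units: 291

shortest-cost path #1: 0→6→4→5→9 push 11 @ unit cost 14 (adds 154)
shortest-cost path #2: 0→6→4→12→8→9 push 1 @ unit cost 14 (adds 14)
shortest-cost path #3: 0→10→8→9 push 1 @ unit cost 18 (adds 18)
shortest-cost path #4: 0→6→2→1→12→8→9 push 1 @ unit cost 24 (adds 24)
shortest-cost path #5: 0→6→2→1→12→9 push 3 @ unit cost 27 (adds 81)
total cost = 291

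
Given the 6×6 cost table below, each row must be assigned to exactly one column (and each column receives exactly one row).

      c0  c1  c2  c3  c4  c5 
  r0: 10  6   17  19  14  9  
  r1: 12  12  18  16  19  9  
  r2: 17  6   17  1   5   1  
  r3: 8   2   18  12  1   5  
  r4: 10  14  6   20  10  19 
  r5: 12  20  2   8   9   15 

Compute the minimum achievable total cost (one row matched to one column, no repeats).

Minimum assignment cost: 29

optimal assignment: row0→col1 (cost 6), row1→col5 (cost 9), row2→col3 (cost 1), row3→col4 (cost 1), row4→col0 (cost 10), row5→col2 (cost 2)
total = 6 + 9 + 1 + 1 + 10 + 2 = 29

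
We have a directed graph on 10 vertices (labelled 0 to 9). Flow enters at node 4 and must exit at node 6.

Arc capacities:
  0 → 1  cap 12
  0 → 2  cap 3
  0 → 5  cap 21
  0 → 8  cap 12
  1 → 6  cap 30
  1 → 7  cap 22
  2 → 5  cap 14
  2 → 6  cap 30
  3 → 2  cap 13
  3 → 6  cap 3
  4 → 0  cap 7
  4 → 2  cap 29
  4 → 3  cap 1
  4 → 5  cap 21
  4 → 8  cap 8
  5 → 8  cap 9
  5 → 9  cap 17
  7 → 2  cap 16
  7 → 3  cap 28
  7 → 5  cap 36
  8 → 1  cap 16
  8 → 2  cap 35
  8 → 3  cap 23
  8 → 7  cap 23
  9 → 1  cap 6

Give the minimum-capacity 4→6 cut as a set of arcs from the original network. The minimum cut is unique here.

augment #1: 4→2→6 push 29
augment #2: 4→3→6 push 1
augment #3: 4→0→1→6 push 7
augment #4: 4→8→1→6 push 8
augment #5: 4→5→8→1→6 push 8
augment #6: 4→5→8→2→6 push 1
augment #7: 4→5→9→1→6 push 6
max flow = 60; residual-reachable set from 4 gives S-side
cut edges (S→T): {(4,0), (4,2), (4,3), (4,8), (5,8), (9,1)} total cap 60

Min-cut arcs: {(4,0), (4,2), (4,3), (4,8), (5,8), (9,1)} (total capacity 60)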